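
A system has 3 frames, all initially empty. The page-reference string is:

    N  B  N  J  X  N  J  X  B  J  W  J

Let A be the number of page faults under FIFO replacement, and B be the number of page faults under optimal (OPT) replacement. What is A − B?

2

Under FIFO: F F . F F F . . F F F . → 8 faults.
Under OPT: F F . F F . . . F . F . → 6 faults.
A − B = 8 − 6 = 2.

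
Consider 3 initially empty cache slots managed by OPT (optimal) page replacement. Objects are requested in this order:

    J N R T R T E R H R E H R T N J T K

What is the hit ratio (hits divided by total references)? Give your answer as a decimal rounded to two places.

J: fault, frames (J)
N: fault, frames (J N)
R: fault, frames (J N R)
T: fault, evict J, frames (N R T)
R: hit
T: hit
E: fault, evict N, frames (R T E)
R: hit
H: fault, evict T, frames (R E H)
R: hit
E: hit
H: hit
R: hit
T: fault, evict H, frames (R E T)
N: fault, evict E, frames (R T N)
J: fault, evict N, frames (R T J)
T: hit
K: fault, evict J, frames (R T K)
Hits: 8 of 18 references → 8/18 = 0.4444.

0.44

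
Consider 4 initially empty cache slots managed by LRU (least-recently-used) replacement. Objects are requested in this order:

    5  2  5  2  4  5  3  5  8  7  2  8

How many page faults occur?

7

5: fault, frames (5)
2: fault, frames (5 2)
5: hit
2: hit
4: fault, frames (5 2 4)
5: hit
3: fault, frames (2 4 5 3)
5: hit
8: fault, evict 2, frames (4 3 5 8)
7: fault, evict 4, frames (3 5 8 7)
2: fault, evict 3, frames (5 8 7 2)
8: hit
Page faults: 7.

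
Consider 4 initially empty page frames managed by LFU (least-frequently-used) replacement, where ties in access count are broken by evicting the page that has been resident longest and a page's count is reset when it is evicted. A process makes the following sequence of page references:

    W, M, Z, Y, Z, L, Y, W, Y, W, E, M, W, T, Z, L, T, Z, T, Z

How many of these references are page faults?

W: miss, frames {W}
M: miss, frames {W,M}
Z: miss, frames {W,M,Z}
Y: miss, frames {W,M,Z,Y}
Z: hit
L: miss, evict W, frames {M,Z,Y,L}
Y: hit
W: miss, evict M, frames {Z,Y,L,W}
Y: hit
W: hit
E: miss, evict L, frames {Z,Y,W,E}
M: miss, evict E, frames {Z,Y,W,M}
W: hit
T: miss, evict M, frames {Z,Y,W,T}
Z: hit
L: miss, evict T, frames {Z,Y,W,L}
T: miss, evict L, frames {Z,Y,W,T}
Z: hit
T: hit
Z: hit
Page faults: 11.

11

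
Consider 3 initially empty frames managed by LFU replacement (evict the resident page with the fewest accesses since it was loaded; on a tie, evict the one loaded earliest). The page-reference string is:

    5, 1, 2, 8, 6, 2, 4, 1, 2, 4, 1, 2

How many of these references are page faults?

7

5 → fault, frames {5}
1 → fault, frames {5,1}
2 → fault, frames {5,1,2}
8 → fault, evict 5, frames {1,2,8}
6 → fault, evict 1, frames {2,8,6}
2 → hit
4 → fault, evict 8, frames {2,6,4}
1 → fault, evict 6, frames {2,4,1}
2 → hit
4 → hit
1 → hit
2 → hit
Page faults: 7.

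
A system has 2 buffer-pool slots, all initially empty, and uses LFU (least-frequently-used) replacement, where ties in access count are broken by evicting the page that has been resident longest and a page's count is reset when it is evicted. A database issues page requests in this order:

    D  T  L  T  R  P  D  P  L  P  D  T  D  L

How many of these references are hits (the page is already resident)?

D -> miss, frames (D)
T -> miss, frames (D T)
L -> miss, evict D, frames (T L)
T -> hit
R -> miss, evict L, frames (T R)
P -> miss, evict R, frames (T P)
D -> miss, evict P, frames (T D)
P -> miss, evict D, frames (T P)
L -> miss, evict P, frames (T L)
P -> miss, evict L, frames (T P)
D -> miss, evict P, frames (T D)
T -> hit
D -> hit
L -> miss, evict D, frames (T L)
Hits: 3.

3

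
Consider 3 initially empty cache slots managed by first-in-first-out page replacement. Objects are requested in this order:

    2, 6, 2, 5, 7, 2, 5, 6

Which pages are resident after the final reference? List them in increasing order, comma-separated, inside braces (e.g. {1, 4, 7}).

2: fault, frames [2]
6: fault, frames [2, 6]
2: hit
5: fault, frames [2, 6, 5]
7: fault, evict 2, frames [6, 5, 7]
2: fault, evict 6, frames [5, 7, 2]
5: hit
6: fault, evict 5, frames [7, 2, 6]

{2, 6, 7}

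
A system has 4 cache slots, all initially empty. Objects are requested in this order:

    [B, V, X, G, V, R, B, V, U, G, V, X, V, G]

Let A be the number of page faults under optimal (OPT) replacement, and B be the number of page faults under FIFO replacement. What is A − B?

Under OPT: F F F F . F . . F . . F . . → 7 faults.
Under FIFO: F F F F . F F F F F . F . . → 10 faults.
A − B = 7 − 10 = -3.

-3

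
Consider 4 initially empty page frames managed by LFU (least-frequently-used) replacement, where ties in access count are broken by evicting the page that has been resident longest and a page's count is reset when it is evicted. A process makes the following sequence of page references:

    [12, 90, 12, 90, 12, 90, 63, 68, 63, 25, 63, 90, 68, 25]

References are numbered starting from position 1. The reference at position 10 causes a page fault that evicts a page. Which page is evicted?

68

pos 1: 12 → miss, frames {12}
pos 2: 90 → miss, frames {12,90}
pos 3: 12 → hit
pos 4: 90 → hit
pos 5: 12 → hit
pos 6: 90 → hit
pos 7: 63 → miss, frames {12,90,63}
pos 8: 68 → miss, frames {12,90,63,68}
pos 9: 63 → hit
pos 10: 25 → miss, evict 68, frames {12,90,63,25}
At position 10, page 68 is evicted.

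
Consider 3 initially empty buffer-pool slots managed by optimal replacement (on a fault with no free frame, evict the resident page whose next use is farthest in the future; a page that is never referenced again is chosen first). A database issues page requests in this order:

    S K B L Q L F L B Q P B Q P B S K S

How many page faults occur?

10

S -> fault, frames (S)
K -> fault, frames (S K)
B -> fault, frames (S K B)
L -> fault, evict K, frames (S B L)
Q -> fault, evict S, frames (B L Q)
L -> hit
F -> fault, evict Q, frames (B L F)
L -> hit
B -> hit
Q -> fault, evict F, frames (B L Q)
P -> fault, evict L, frames (B Q P)
B -> hit
Q -> hit
P -> hit
B -> hit
S -> fault, evict P, frames (B Q S)
K -> fault, evict Q, frames (B S K)
S -> hit
Page faults: 10.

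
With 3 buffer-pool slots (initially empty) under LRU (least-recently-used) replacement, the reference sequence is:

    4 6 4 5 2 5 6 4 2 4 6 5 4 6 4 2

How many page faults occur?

4 → miss, frames {4}
6 → miss, frames {4,6}
4 → hit
5 → miss, frames {6,4,5}
2 → miss, evict 6, frames {4,5,2}
5 → hit
6 → miss, evict 4, frames {2,5,6}
4 → miss, evict 2, frames {5,6,4}
2 → miss, evict 5, frames {6,4,2}
4 → hit
6 → hit
5 → miss, evict 2, frames {4,6,5}
4 → hit
6 → hit
4 → hit
2 → miss, evict 5, frames {6,4,2}
Page faults: 9.

9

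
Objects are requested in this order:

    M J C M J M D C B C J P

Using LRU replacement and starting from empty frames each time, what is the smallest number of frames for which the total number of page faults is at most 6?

5

f=1: 12 faults
f=2: 10 faults
f=3: 8 faults
f=4: 7 faults
f=5: 6 faults
f=6: 6 faults
Smallest f with faults ≤ 6 is 5.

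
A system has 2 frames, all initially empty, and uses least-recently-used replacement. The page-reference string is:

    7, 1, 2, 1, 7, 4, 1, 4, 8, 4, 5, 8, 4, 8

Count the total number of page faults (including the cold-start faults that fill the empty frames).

7 -> fault, frames {7}
1 -> fault, frames {7,1}
2 -> fault, evict 7, frames {1,2}
1 -> hit
7 -> fault, evict 2, frames {1,7}
4 -> fault, evict 1, frames {7,4}
1 -> fault, evict 7, frames {4,1}
4 -> hit
8 -> fault, evict 1, frames {4,8}
4 -> hit
5 -> fault, evict 8, frames {4,5}
8 -> fault, evict 4, frames {5,8}
4 -> fault, evict 5, frames {8,4}
8 -> hit
Page faults: 10.

10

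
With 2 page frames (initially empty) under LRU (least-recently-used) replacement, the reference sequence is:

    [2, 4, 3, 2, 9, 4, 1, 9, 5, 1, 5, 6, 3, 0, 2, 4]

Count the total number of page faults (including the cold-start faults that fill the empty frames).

2 -> fault, frames [2]
4 -> fault, frames [2, 4]
3 -> fault, evict 2, frames [4, 3]
2 -> fault, evict 4, frames [3, 2]
9 -> fault, evict 3, frames [2, 9]
4 -> fault, evict 2, frames [9, 4]
1 -> fault, evict 9, frames [4, 1]
9 -> fault, evict 4, frames [1, 9]
5 -> fault, evict 1, frames [9, 5]
1 -> fault, evict 9, frames [5, 1]
5 -> hit
6 -> fault, evict 1, frames [5, 6]
3 -> fault, evict 5, frames [6, 3]
0 -> fault, evict 6, frames [3, 0]
2 -> fault, evict 3, frames [0, 2]
4 -> fault, evict 0, frames [2, 4]
Page faults: 15.

15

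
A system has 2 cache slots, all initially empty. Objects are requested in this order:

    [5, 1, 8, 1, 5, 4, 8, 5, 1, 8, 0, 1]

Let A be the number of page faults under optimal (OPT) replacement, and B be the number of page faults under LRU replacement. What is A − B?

Under OPT: F F F . F F . F F . F . → 8 faults.
Under LRU: F F F . F F F F F F F F → 11 faults.
A − B = 8 − 11 = -3.

-3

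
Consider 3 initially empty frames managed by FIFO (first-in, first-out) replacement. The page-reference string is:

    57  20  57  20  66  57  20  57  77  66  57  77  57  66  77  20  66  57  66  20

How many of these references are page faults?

57: miss, frames [57]
20: miss, frames [57, 20]
57: hit
20: hit
66: miss, frames [57, 20, 66]
57: hit
20: hit
57: hit
77: miss, evict 57, frames [20, 66, 77]
66: hit
57: miss, evict 20, frames [66, 77, 57]
77: hit
57: hit
66: hit
77: hit
20: miss, evict 66, frames [77, 57, 20]
66: miss, evict 77, frames [57, 20, 66]
57: hit
66: hit
20: hit
Page faults: 7.

7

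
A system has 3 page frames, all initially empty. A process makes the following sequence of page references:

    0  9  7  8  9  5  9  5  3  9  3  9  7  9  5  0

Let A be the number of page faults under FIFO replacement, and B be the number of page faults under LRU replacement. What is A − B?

1

Under FIFO: F F F F . F F . F . . . F . F F → 10 faults.
Under LRU: F F F F . F . . F . . . F . F F → 9 faults.
A − B = 10 − 9 = 1.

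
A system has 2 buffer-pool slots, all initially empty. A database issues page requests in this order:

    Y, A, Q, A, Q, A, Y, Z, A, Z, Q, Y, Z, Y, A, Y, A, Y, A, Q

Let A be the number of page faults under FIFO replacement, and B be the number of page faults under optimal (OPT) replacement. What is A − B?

3

Under FIFO: F F F . . . F F F . F F F . F F . . . F → 12 faults.
Under OPT: F F F . . . F F . . F F . . F . . . . F → 9 faults.
A − B = 12 − 9 = 3.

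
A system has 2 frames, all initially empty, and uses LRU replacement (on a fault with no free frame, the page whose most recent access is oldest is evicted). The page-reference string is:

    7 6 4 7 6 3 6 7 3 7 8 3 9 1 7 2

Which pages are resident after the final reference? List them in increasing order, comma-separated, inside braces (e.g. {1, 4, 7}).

7 → fault, frames (7)
6 → fault, frames (7 6)
4 → fault, evict 7, frames (6 4)
7 → fault, evict 6, frames (4 7)
6 → fault, evict 4, frames (7 6)
3 → fault, evict 7, frames (6 3)
6 → hit
7 → fault, evict 3, frames (6 7)
3 → fault, evict 6, frames (7 3)
7 → hit
8 → fault, evict 3, frames (7 8)
3 → fault, evict 7, frames (8 3)
9 → fault, evict 8, frames (3 9)
1 → fault, evict 3, frames (9 1)
7 → fault, evict 9, frames (1 7)
2 → fault, evict 1, frames (7 2)

{2, 7}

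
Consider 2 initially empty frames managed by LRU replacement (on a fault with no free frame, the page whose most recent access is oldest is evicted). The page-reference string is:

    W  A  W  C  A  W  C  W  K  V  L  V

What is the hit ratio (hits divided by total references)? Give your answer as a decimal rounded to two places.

W -> fault, frames {W}
A -> fault, frames {W,A}
W -> hit
C -> fault, evict A, frames {W,C}
A -> fault, evict W, frames {C,A}
W -> fault, evict C, frames {A,W}
C -> fault, evict A, frames {W,C}
W -> hit
K -> fault, evict C, frames {W,K}
V -> fault, evict W, frames {K,V}
L -> fault, evict K, frames {V,L}
V -> hit
Hits: 3 of 12 references → 3/12 = 0.2500.

0.25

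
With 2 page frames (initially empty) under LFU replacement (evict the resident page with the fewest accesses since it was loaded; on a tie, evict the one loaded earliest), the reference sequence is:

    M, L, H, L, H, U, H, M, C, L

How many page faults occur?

M → fault, frames [M]
L → fault, frames [M, L]
H → fault, evict M, frames [L, H]
L → hit
H → hit
U → fault, evict L, frames [H, U]
H → hit
M → fault, evict U, frames [H, M]
C → fault, evict M, frames [H, C]
L → fault, evict C, frames [H, L]
Page faults: 7.

7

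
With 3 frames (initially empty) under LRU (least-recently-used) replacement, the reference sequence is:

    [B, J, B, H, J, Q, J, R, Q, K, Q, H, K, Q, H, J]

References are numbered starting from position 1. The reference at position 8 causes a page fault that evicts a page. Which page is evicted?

pos 1: B: miss, frames {B}
pos 2: J: miss, frames {B,J}
pos 3: B: hit
pos 4: H: miss, frames {J,B,H}
pos 5: J: hit
pos 6: Q: miss, evict B, frames {H,J,Q}
pos 7: J: hit
pos 8: R: miss, evict H, frames {Q,J,R}
At position 8, page H is evicted.

H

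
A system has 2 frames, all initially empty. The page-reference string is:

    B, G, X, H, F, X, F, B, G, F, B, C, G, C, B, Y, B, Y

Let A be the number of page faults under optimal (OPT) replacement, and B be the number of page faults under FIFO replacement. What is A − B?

Under OPT: F F F F F . . F F . F F . . F F . . → 11 faults.
Under FIFO: F F F F F F . F F F F F F . F F . . → 14 faults.
A − B = 11 − 14 = -3.

-3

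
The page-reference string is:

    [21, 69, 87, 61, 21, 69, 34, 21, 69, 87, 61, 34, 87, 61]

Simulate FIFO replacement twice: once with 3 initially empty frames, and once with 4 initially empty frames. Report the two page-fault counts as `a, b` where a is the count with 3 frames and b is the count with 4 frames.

3 frames: F F F F F F F . . F F . . . → 9 faults.
4 frames: F F F F . . F F F F F F . . → 10 faults.
10 > 9: adding a frame increased faults — Belady's anomaly.

9, 10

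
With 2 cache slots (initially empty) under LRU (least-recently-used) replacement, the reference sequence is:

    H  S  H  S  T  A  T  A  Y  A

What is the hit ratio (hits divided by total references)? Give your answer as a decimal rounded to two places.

H: fault, frames (H)
S: fault, frames (H S)
H: hit
S: hit
T: fault, evict H, frames (S T)
A: fault, evict S, frames (T A)
T: hit
A: hit
Y: fault, evict T, frames (A Y)
A: hit
Hits: 5 of 10 references → 5/10 = 0.5000.

0.50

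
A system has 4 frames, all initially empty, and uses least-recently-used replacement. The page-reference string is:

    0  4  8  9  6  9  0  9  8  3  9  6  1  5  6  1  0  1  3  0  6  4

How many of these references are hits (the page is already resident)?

9

0 -> miss, frames (0)
4 -> miss, frames (0 4)
8 -> miss, frames (0 4 8)
9 -> miss, frames (0 4 8 9)
6 -> miss, evict 0, frames (4 8 9 6)
9 -> hit
0 -> miss, evict 4, frames (8 6 9 0)
9 -> hit
8 -> hit
3 -> miss, evict 6, frames (0 9 8 3)
9 -> hit
6 -> miss, evict 0, frames (8 3 9 6)
1 -> miss, evict 8, frames (3 9 6 1)
5 -> miss, evict 3, frames (9 6 1 5)
6 -> hit
1 -> hit
0 -> miss, evict 9, frames (5 6 1 0)
1 -> hit
3 -> miss, evict 5, frames (6 0 1 3)
0 -> hit
6 -> hit
4 -> miss, evict 1, frames (3 0 6 4)
Hits: 9.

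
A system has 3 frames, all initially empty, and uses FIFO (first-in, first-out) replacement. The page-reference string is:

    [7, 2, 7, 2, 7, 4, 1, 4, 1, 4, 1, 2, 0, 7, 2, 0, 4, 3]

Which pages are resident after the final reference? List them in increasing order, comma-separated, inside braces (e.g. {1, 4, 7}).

{2, 3, 4}

7 -> miss, frames [7]
2 -> miss, frames [7, 2]
7 -> hit
2 -> hit
7 -> hit
4 -> miss, frames [7, 2, 4]
1 -> miss, evict 7, frames [2, 4, 1]
4 -> hit
1 -> hit
4 -> hit
1 -> hit
2 -> hit
0 -> miss, evict 2, frames [4, 1, 0]
7 -> miss, evict 4, frames [1, 0, 7]
2 -> miss, evict 1, frames [0, 7, 2]
0 -> hit
4 -> miss, evict 0, frames [7, 2, 4]
3 -> miss, evict 7, frames [2, 4, 3]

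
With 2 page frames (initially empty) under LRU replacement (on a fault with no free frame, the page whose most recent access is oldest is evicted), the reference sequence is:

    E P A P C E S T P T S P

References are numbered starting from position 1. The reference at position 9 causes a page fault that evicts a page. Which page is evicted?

S

pos 1: E → miss, frames {E}
pos 2: P → miss, frames {E,P}
pos 3: A → miss, evict E, frames {P,A}
pos 4: P → hit
pos 5: C → miss, evict A, frames {P,C}
pos 6: E → miss, evict P, frames {C,E}
pos 7: S → miss, evict C, frames {E,S}
pos 8: T → miss, evict E, frames {S,T}
pos 9: P → miss, evict S, frames {T,P}
At position 9, page S is evicted.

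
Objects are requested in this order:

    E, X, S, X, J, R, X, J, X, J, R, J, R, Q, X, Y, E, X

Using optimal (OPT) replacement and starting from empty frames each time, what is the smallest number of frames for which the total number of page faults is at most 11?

2

f=1: 18 faults
f=2: 11 faults
f=3: 8 faults
f=4: 7 faults
f=5: 7 faults
f=6: 7 faults
f=7: 7 faults
Smallest f with faults ≤ 11 is 2.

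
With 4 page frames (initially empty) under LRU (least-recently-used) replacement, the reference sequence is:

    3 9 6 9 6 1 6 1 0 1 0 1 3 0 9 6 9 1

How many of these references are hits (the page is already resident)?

9

3 → fault, frames [3]
9 → fault, frames [3, 9]
6 → fault, frames [3, 9, 6]
9 → hit
6 → hit
1 → fault, frames [3, 9, 6, 1]
6 → hit
1 → hit
0 → fault, evict 3, frames [9, 6, 1, 0]
1 → hit
0 → hit
1 → hit
3 → fault, evict 9, frames [6, 0, 1, 3]
0 → hit
9 → fault, evict 6, frames [1, 3, 0, 9]
6 → fault, evict 1, frames [3, 0, 9, 6]
9 → hit
1 → fault, evict 3, frames [0, 6, 9, 1]
Hits: 9.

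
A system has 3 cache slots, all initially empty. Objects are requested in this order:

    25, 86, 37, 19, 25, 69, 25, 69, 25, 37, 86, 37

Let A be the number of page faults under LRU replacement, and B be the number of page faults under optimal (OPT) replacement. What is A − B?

2

Under LRU: F F F F F F . . . F F . → 8 faults.
Under OPT: F F F F . F . . . . F . → 6 faults.
A − B = 8 − 6 = 2.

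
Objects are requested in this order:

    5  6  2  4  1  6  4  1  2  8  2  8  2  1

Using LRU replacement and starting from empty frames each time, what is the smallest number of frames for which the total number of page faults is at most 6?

4

f=1: 14 faults
f=2: 11 faults
f=3: 8 faults
f=4: 6 faults
f=5: 6 faults
f=6: 6 faults
Smallest f with faults ≤ 6 is 4.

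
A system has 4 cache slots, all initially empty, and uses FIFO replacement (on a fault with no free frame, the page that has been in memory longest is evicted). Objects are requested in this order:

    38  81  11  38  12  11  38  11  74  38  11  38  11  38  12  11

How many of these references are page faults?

6

38: fault, frames [38]
81: fault, frames [38, 81]
11: fault, frames [38, 81, 11]
38: hit
12: fault, frames [38, 81, 11, 12]
11: hit
38: hit
11: hit
74: fault, evict 38, frames [81, 11, 12, 74]
38: fault, evict 81, frames [11, 12, 74, 38]
11: hit
38: hit
11: hit
38: hit
12: hit
11: hit
Page faults: 6.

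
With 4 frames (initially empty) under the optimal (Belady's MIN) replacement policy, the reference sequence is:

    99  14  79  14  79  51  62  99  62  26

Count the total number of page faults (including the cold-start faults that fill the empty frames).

99: miss, frames [99]
14: miss, frames [99, 14]
79: miss, frames [99, 14, 79]
14: hit
79: hit
51: miss, frames [99, 14, 79, 51]
62: miss, evict 51, frames [99, 14, 79, 62]
99: hit
62: hit
26: miss, evict 62, frames [99, 14, 79, 26]
Page faults: 6.

6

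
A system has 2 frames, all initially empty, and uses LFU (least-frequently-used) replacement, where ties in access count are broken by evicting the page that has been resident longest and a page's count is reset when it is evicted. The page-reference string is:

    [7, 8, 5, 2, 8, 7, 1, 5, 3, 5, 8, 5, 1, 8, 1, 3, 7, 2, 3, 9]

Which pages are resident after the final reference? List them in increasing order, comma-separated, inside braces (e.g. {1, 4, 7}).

{5, 9}

7: miss, frames {7}
8: miss, frames {7,8}
5: miss, evict 7, frames {8,5}
2: miss, evict 8, frames {5,2}
8: miss, evict 5, frames {2,8}
7: miss, evict 2, frames {8,7}
1: miss, evict 8, frames {7,1}
5: miss, evict 7, frames {1,5}
3: miss, evict 1, frames {5,3}
5: hit
8: miss, evict 3, frames {5,8}
5: hit
1: miss, evict 8, frames {5,1}
8: miss, evict 1, frames {5,8}
1: miss, evict 8, frames {5,1}
3: miss, evict 1, frames {5,3}
7: miss, evict 3, frames {5,7}
2: miss, evict 7, frames {5,2}
3: miss, evict 2, frames {5,3}
9: miss, evict 3, frames {5,9}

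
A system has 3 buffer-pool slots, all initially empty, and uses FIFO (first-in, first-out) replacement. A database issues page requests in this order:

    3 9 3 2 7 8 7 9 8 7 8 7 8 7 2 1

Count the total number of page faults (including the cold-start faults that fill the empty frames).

3 -> fault, frames [3]
9 -> fault, frames [3, 9]
3 -> hit
2 -> fault, frames [3, 9, 2]
7 -> fault, evict 3, frames [9, 2, 7]
8 -> fault, evict 9, frames [2, 7, 8]
7 -> hit
9 -> fault, evict 2, frames [7, 8, 9]
8 -> hit
7 -> hit
8 -> hit
7 -> hit
8 -> hit
7 -> hit
2 -> fault, evict 7, frames [8, 9, 2]
1 -> fault, evict 8, frames [9, 2, 1]
Page faults: 8.

8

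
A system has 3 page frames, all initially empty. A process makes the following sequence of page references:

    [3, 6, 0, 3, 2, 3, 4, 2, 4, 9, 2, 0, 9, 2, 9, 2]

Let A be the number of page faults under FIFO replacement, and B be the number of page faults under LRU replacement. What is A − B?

2

Under FIFO: F F F . F F F . . F F F . . . . → 9 faults.
Under LRU: F F F . F . F . . F . F . . . . → 7 faults.
A − B = 9 − 7 = 2.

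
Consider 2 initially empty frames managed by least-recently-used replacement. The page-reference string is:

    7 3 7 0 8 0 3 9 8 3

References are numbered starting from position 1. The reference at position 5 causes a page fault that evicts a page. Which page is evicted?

pos 1: 7: miss, frames {7}
pos 2: 3: miss, frames {7,3}
pos 3: 7: hit
pos 4: 0: miss, evict 3, frames {7,0}
pos 5: 8: miss, evict 7, frames {0,8}
At position 5, page 7 is evicted.

7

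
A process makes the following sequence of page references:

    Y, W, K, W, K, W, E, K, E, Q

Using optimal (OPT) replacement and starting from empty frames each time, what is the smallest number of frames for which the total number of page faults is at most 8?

f=1: 10 faults
f=2: 5 faults
f=3: 5 faults
f=4: 5 faults
f=5: 5 faults
Smallest f with faults ≤ 8 is 2.

2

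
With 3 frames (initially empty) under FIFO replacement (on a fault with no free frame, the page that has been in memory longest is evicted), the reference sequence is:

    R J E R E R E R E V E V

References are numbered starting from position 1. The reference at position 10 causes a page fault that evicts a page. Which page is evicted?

R

pos 1: R → fault, frames [R]
pos 2: J → fault, frames [R, J]
pos 3: E → fault, frames [R, J, E]
pos 4: R → hit
pos 5: E → hit
pos 6: R → hit
pos 7: E → hit
pos 8: R → hit
pos 9: E → hit
pos 10: V → fault, evict R, frames [J, E, V]
At position 10, page R is evicted.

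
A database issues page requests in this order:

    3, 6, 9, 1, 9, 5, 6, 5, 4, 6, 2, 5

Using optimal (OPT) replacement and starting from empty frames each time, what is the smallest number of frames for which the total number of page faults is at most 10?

f=1: 12 faults
f=2: 9 faults
f=3: 7 faults
f=4: 7 faults
f=5: 7 faults
f=6: 7 faults
f=7: 7 faults
Smallest f with faults ≤ 10 is 2.

2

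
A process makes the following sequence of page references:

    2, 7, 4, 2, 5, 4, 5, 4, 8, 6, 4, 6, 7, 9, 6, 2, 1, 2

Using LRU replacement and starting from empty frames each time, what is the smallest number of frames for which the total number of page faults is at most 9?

f=1: 18 faults
f=2: 14 faults
f=3: 10 faults
f=4: 10 faults
f=5: 10 faults
f=6: 9 faults
f=7: 8 faults
f=8: 8 faults
Smallest f with faults ≤ 9 is 6.

6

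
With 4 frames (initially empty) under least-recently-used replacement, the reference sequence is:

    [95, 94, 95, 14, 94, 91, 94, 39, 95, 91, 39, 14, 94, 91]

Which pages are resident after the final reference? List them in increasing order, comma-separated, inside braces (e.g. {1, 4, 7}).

95: miss, frames [95]
94: miss, frames [95, 94]
95: hit
14: miss, frames [94, 95, 14]
94: hit
91: miss, frames [95, 14, 94, 91]
94: hit
39: miss, evict 95, frames [14, 91, 94, 39]
95: miss, evict 14, frames [91, 94, 39, 95]
91: hit
39: hit
14: miss, evict 94, frames [95, 91, 39, 14]
94: miss, evict 95, frames [91, 39, 14, 94]
91: hit

{14, 39, 91, 94}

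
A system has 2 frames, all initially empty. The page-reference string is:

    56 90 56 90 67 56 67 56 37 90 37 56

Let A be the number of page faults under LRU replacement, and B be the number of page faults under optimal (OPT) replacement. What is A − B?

1

Under LRU: F F . . F F . . F F . F → 7 faults.
Under OPT: F F . . F . . . F F . F → 6 faults.
A − B = 7 − 6 = 1.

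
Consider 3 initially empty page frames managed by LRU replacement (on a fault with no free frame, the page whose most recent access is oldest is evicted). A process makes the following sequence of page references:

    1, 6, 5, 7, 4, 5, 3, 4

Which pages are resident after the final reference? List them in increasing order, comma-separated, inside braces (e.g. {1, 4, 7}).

{3, 4, 5}

1 -> miss, frames [1]
6 -> miss, frames [1, 6]
5 -> miss, frames [1, 6, 5]
7 -> miss, evict 1, frames [6, 5, 7]
4 -> miss, evict 6, frames [5, 7, 4]
5 -> hit
3 -> miss, evict 7, frames [4, 5, 3]
4 -> hit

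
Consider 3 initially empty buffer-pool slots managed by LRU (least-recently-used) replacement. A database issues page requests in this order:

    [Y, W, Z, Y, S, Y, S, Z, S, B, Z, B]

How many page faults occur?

Y → miss, frames [Y]
W → miss, frames [Y, W]
Z → miss, frames [Y, W, Z]
Y → hit
S → miss, evict W, frames [Z, Y, S]
Y → hit
S → hit
Z → hit
S → hit
B → miss, evict Y, frames [Z, S, B]
Z → hit
B → hit
Page faults: 5.

5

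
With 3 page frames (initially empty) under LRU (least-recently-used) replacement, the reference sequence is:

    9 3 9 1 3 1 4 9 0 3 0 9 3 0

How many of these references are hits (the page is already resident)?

7

9: fault, frames [9]
3: fault, frames [9, 3]
9: hit
1: fault, frames [3, 9, 1]
3: hit
1: hit
4: fault, evict 9, frames [3, 1, 4]
9: fault, evict 3, frames [1, 4, 9]
0: fault, evict 1, frames [4, 9, 0]
3: fault, evict 4, frames [9, 0, 3]
0: hit
9: hit
3: hit
0: hit
Hits: 7.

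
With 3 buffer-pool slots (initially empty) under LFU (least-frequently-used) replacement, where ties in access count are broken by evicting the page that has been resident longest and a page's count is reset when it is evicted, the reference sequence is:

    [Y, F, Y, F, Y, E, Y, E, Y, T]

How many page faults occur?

4

Y → miss, frames [Y]
F → miss, frames [Y, F]
Y → hit
F → hit
Y → hit
E → miss, frames [Y, F, E]
Y → hit
E → hit
Y → hit
T → miss, evict F, frames [Y, E, T]
Page faults: 4.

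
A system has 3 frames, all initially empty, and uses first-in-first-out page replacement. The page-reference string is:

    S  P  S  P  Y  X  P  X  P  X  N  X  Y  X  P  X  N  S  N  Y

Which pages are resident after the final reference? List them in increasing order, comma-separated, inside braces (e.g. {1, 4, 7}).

S: fault, frames (S)
P: fault, frames (S P)
S: hit
P: hit
Y: fault, frames (S P Y)
X: fault, evict S, frames (P Y X)
P: hit
X: hit
P: hit
X: hit
N: fault, evict P, frames (Y X N)
X: hit
Y: hit
X: hit
P: fault, evict Y, frames (X N P)
X: hit
N: hit
S: fault, evict X, frames (N P S)
N: hit
Y: fault, evict N, frames (P S Y)

{P, S, Y}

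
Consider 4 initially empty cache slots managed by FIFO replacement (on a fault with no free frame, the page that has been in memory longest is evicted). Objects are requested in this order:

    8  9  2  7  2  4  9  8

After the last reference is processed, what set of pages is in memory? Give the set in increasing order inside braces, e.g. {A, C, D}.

{2, 4, 7, 8}

8 → fault, frames (8)
9 → fault, frames (8 9)
2 → fault, frames (8 9 2)
7 → fault, frames (8 9 2 7)
2 → hit
4 → fault, evict 8, frames (9 2 7 4)
9 → hit
8 → fault, evict 9, frames (2 7 4 8)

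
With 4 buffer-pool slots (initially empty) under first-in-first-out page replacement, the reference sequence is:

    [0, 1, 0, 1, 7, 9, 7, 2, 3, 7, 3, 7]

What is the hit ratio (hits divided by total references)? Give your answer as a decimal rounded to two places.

0: miss, frames {0}
1: miss, frames {0,1}
0: hit
1: hit
7: miss, frames {0,1,7}
9: miss, frames {0,1,7,9}
7: hit
2: miss, evict 0, frames {1,7,9,2}
3: miss, evict 1, frames {7,9,2,3}
7: hit
3: hit
7: hit
Hits: 6 of 12 references → 6/12 = 0.5000.

0.50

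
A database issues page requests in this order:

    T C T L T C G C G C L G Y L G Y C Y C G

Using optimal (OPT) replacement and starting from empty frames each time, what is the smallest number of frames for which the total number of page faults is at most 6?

3

f=1: 20 faults
f=2: 10 faults
f=3: 6 faults
f=4: 5 faults
f=5: 5 faults
Smallest f with faults ≤ 6 is 3.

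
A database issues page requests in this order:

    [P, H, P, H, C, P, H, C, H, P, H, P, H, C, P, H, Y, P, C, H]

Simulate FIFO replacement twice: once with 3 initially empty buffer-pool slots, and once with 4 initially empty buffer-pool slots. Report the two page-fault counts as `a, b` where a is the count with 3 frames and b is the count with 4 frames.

6, 4

3 frames: F F . . F . . . . . . . . . . . F F . F → 6 faults.
4 frames: F F . . F . . . . . . . . . . . F . . . → 4 faults.
4 < 6: adding a frame reduced faults, as is typical.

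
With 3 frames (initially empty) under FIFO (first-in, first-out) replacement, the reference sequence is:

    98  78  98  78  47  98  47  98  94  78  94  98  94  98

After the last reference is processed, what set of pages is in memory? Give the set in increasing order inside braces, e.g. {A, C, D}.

{47, 94, 98}

98: miss, frames (98)
78: miss, frames (98 78)
98: hit
78: hit
47: miss, frames (98 78 47)
98: hit
47: hit
98: hit
94: miss, evict 98, frames (78 47 94)
78: hit
94: hit
98: miss, evict 78, frames (47 94 98)
94: hit
98: hit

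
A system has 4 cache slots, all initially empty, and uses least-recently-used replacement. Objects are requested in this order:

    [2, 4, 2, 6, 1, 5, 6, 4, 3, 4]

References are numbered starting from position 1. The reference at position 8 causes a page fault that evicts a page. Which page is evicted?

pos 1: 2 -> miss, frames (2)
pos 2: 4 -> miss, frames (2 4)
pos 3: 2 -> hit
pos 4: 6 -> miss, frames (4 2 6)
pos 5: 1 -> miss, frames (4 2 6 1)
pos 6: 5 -> miss, evict 4, frames (2 6 1 5)
pos 7: 6 -> hit
pos 8: 4 -> miss, evict 2, frames (1 5 6 4)
At position 8, page 2 is evicted.

2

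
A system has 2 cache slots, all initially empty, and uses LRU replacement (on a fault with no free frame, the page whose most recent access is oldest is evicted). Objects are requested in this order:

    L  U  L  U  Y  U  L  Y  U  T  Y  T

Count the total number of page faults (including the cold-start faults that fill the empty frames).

L → fault, frames (L)
U → fault, frames (L U)
L → hit
U → hit
Y → fault, evict L, frames (U Y)
U → hit
L → fault, evict Y, frames (U L)
Y → fault, evict U, frames (L Y)
U → fault, evict L, frames (Y U)
T → fault, evict Y, frames (U T)
Y → fault, evict U, frames (T Y)
T → hit
Page faults: 8.

8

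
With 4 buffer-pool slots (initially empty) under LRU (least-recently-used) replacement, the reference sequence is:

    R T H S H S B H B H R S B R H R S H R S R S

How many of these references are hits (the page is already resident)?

R -> miss, frames (R)
T -> miss, frames (R T)
H -> miss, frames (R T H)
S -> miss, frames (R T H S)
H -> hit
S -> hit
B -> miss, evict R, frames (T H S B)
H -> hit
B -> hit
H -> hit
R -> miss, evict T, frames (S B H R)
S -> hit
B -> hit
R -> hit
H -> hit
R -> hit
S -> hit
H -> hit
R -> hit
S -> hit
R -> hit
S -> hit
Hits: 16.

16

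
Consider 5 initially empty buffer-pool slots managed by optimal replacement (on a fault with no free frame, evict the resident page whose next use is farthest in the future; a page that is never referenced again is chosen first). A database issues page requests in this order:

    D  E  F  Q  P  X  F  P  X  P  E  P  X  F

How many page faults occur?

6

D -> miss, frames [D]
E -> miss, frames [D, E]
F -> miss, frames [D, E, F]
Q -> miss, frames [D, E, F, Q]
P -> miss, frames [D, E, F, Q, P]
X -> miss, evict Q, frames [D, E, F, P, X]
F -> hit
P -> hit
X -> hit
P -> hit
E -> hit
P -> hit
X -> hit
F -> hit
Page faults: 6.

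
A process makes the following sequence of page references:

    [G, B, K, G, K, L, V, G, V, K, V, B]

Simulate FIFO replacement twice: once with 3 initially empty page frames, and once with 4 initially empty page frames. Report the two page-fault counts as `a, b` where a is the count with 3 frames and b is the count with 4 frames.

8, 7

3 frames: F F F . . F F F . F . F → 8 faults.
4 frames: F F F . . F F F . . . F → 7 faults.
7 < 8: adding a frame reduced faults, as is typical.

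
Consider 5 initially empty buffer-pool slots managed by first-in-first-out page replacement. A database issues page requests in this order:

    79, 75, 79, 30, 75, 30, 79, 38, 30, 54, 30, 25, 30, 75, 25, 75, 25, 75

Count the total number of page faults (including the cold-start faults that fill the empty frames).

6

79 → fault, frames (79)
75 → fault, frames (79 75)
79 → hit
30 → fault, frames (79 75 30)
75 → hit
30 → hit
79 → hit
38 → fault, frames (79 75 30 38)
30 → hit
54 → fault, frames (79 75 30 38 54)
30 → hit
25 → fault, evict 79, frames (75 30 38 54 25)
30 → hit
75 → hit
25 → hit
75 → hit
25 → hit
75 → hit
Page faults: 6.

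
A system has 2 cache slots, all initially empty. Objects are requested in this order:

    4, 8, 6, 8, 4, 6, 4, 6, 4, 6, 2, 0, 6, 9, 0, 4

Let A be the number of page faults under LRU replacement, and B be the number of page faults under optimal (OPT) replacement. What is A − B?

Under LRU: F F F . F F . . . . F F F F F F → 11 faults.
Under OPT: F F F . F . . . . . F F . F . F → 8 faults.
A − B = 11 − 8 = 3.

3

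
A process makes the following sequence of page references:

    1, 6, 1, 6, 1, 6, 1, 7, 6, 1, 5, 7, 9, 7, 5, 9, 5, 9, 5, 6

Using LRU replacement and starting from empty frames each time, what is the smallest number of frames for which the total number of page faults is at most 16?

f=1: 20 faults
f=2: 11 faults
f=3: 7 faults
f=4: 6 faults
f=5: 5 faults
Smallest f with faults ≤ 16 is 2.

2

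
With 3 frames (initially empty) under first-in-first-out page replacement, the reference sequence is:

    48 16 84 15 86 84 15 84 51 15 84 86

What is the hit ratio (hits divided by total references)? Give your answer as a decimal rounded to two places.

48 → fault, frames [48]
16 → fault, frames [48, 16]
84 → fault, frames [48, 16, 84]
15 → fault, evict 48, frames [16, 84, 15]
86 → fault, evict 16, frames [84, 15, 86]
84 → hit
15 → hit
84 → hit
51 → fault, evict 84, frames [15, 86, 51]
15 → hit
84 → fault, evict 15, frames [86, 51, 84]
86 → hit
Hits: 5 of 12 references → 5/12 = 0.4167.

0.42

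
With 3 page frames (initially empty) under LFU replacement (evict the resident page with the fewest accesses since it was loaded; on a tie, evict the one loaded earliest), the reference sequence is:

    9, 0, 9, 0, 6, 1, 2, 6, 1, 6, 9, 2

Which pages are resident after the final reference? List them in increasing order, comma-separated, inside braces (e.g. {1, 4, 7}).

9 -> miss, frames {9}
0 -> miss, frames {9,0}
9 -> hit
0 -> hit
6 -> miss, frames {9,0,6}
1 -> miss, evict 6, frames {9,0,1}
2 -> miss, evict 1, frames {9,0,2}
6 -> miss, evict 2, frames {9,0,6}
1 -> miss, evict 6, frames {9,0,1}
6 -> miss, evict 1, frames {9,0,6}
9 -> hit
2 -> miss, evict 6, frames {9,0,2}

{0, 2, 9}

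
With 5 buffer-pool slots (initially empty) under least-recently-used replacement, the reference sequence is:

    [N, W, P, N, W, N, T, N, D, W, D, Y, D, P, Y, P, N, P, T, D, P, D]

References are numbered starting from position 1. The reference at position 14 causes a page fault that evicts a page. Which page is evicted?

T

pos 1: N → miss, frames (N)
pos 2: W → miss, frames (N W)
pos 3: P → miss, frames (N W P)
pos 4: N → hit
pos 5: W → hit
pos 6: N → hit
pos 7: T → miss, frames (P W N T)
pos 8: N → hit
pos 9: D → miss, frames (P W T N D)
pos 10: W → hit
pos 11: D → hit
pos 12: Y → miss, evict P, frames (T N W D Y)
pos 13: D → hit
pos 14: P → miss, evict T, frames (N W Y D P)
At position 14, page T is evicted.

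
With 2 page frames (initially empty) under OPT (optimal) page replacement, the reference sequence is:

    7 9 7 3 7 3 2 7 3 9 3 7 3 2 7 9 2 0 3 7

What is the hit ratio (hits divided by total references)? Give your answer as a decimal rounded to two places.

7 -> fault, frames [7]
9 -> fault, frames [7, 9]
7 -> hit
3 -> fault, evict 9, frames [7, 3]
7 -> hit
3 -> hit
2 -> fault, evict 3, frames [7, 2]
7 -> hit
3 -> fault, evict 2, frames [7, 3]
9 -> fault, evict 7, frames [3, 9]
3 -> hit
7 -> fault, evict 9, frames [3, 7]
3 -> hit
2 -> fault, evict 3, frames [7, 2]
7 -> hit
9 -> fault, evict 7, frames [2, 9]
2 -> hit
0 -> fault, evict 9, frames [2, 0]
3 -> fault, evict 0, frames [2, 3]
7 -> fault, evict 3, frames [2, 7]
Hits: 8 of 20 references → 8/20 = 0.4000.

0.40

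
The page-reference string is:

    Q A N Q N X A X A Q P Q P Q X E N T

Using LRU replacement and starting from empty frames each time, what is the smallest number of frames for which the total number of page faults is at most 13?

f=1: 18 faults
f=2: 12 faults
f=3: 11 faults
f=4: 8 faults
f=5: 8 faults
f=6: 7 faults
f=7: 7 faults
Smallest f with faults ≤ 13 is 2.

2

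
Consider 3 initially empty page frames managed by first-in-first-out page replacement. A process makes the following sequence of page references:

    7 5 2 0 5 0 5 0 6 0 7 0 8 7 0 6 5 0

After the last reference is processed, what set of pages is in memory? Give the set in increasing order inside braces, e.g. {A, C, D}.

{0, 5, 6}

7: miss, frames {7}
5: miss, frames {7,5}
2: miss, frames {7,5,2}
0: miss, evict 7, frames {5,2,0}
5: hit
0: hit
5: hit
0: hit
6: miss, evict 5, frames {2,0,6}
0: hit
7: miss, evict 2, frames {0,6,7}
0: hit
8: miss, evict 0, frames {6,7,8}
7: hit
0: miss, evict 6, frames {7,8,0}
6: miss, evict 7, frames {8,0,6}
5: miss, evict 8, frames {0,6,5}
0: hit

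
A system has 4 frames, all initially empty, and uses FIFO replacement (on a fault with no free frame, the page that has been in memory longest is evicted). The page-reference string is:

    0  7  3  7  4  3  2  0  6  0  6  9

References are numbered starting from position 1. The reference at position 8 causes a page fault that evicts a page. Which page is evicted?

pos 1: 0: miss, frames [0]
pos 2: 7: miss, frames [0, 7]
pos 3: 3: miss, frames [0, 7, 3]
pos 4: 7: hit
pos 5: 4: miss, frames [0, 7, 3, 4]
pos 6: 3: hit
pos 7: 2: miss, evict 0, frames [7, 3, 4, 2]
pos 8: 0: miss, evict 7, frames [3, 4, 2, 0]
At position 8, page 7 is evicted.

7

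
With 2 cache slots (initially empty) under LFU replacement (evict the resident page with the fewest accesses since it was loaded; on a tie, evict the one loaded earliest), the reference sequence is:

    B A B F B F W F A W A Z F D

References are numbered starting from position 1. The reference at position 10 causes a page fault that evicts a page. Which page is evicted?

A

pos 1: B: fault, frames (B)
pos 2: A: fault, frames (B A)
pos 3: B: hit
pos 4: F: fault, evict A, frames (B F)
pos 5: B: hit
pos 6: F: hit
pos 7: W: fault, evict F, frames (B W)
pos 8: F: fault, evict W, frames (B F)
pos 9: A: fault, evict F, frames (B A)
pos 10: W: fault, evict A, frames (B W)
At position 10, page A is evicted.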